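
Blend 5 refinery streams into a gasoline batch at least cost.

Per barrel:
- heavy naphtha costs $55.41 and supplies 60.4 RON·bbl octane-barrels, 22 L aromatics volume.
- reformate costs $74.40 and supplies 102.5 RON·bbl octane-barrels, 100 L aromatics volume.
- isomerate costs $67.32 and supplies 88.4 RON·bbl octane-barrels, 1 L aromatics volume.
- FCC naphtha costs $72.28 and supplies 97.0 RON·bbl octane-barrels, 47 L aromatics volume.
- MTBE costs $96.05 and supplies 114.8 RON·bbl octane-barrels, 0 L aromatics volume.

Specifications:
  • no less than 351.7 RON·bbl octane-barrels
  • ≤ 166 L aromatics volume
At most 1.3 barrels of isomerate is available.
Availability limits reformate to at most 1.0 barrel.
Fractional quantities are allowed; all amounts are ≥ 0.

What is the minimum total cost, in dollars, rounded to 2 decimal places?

Let x1 = barrels of heavy naphtha, x2 = barrels of reformate, x3 = barrels of isomerate, x4 = barrels of FCC naphtha, x5 = barrels of MTBE.
Minimize 55.41x1 + 74.4x2 + 67.32x3 + 72.28x4 + 96.05x5 subject to:
  60.4x1 + 102.5x2 + 88.4x3 + 97x4 + 114.8x5 ≥ 351.7   (octane-barrels)
  22x1 + 100x2 + 1x3 + 47x4 ≤ 166   (aromatics volume)
  x3 ≤ 1.3
  x2 ≤ 1
  x1, x2, x3, x4, x5 ≥ 0.
The minimum-cost mix takes nothing from heavy naphtha, MTBE — only reformate, isomerate, FCC naphtha. Binding constraints: octane-barrels, aromatics volume, the isomerate cap.
So reformate = 0.9928 barrels, isomerate = 1.3 barrels, FCC naphtha = 1.392 barrels.
Hence cost = 74.4·0.9928 + 67.32·1.3 + 72.28·1.392 = $261.9941.

$261.99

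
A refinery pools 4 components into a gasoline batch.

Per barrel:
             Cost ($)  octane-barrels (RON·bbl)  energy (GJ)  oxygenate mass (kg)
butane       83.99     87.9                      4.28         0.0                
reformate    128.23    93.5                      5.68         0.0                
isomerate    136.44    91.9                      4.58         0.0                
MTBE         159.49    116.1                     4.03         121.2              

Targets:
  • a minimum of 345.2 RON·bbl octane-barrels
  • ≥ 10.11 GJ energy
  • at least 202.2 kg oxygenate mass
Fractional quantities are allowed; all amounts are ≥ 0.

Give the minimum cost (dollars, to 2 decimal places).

$410.85

Set it up as a linear program. Let x1 = barrels of butane, x2 = barrels of reformate, x3 = barrels of isomerate, x4 = barrels of MTBE.
min 83.99x1 + 128.23x2 + 136.44x3 + 159.49x4 subject to:
  87.9x1 + 93.5x2 + 91.9x3 + 116.1x4 ≥ 345.2   (octane-barrels)
  4.28x1 + 5.68x2 + 4.58x3 + 4.03x4 ≥ 10.11   (energy)
  121.2x4 ≥ 202.2   (oxygenate mass)
  x1, x2, x3, x4 ≥ 0.
The minimum-cost mix takes nothing from reformate, isomerate — only butane, MTBE. Binding constraints: octane-barrels and oxygenate mass.
Solving gives x1 = 1.72365, x4 = 1.66832.
Hence cost = 83.99·1.72365 + 159.49·1.66832 = $410.8497.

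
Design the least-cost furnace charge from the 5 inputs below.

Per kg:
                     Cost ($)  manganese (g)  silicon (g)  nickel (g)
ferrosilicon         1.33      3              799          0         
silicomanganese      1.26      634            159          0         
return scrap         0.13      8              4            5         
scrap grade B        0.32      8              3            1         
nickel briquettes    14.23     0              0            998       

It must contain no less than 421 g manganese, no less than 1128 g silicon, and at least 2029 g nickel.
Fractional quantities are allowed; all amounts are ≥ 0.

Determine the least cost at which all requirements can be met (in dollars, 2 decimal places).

$31.46

This is a linear program. Let x1 = kg of ferrosilicon, x2 = kg of silicomanganese, x3 = kg of return scrap, x4 = kg of scrap grade B, x5 = kg of nickel briquettes.
Minimize 1.33x1 + 1.26x2 + 0.13x3 + 0.32x4 + 14.23x5 with:
  3x1 + 634x2 + 8x3 + 8x4 ≥ 421   (manganese)
  799x1 + 159x2 + 4x3 + 3x4 ≥ 1128   (silicon)
  5x3 + 1x4 + 998x5 ≥ 2029   (nickel)
  x1, x2, x3, x4, x5 ≥ 0.
The minimum-cost mix takes nothing from return scrap, scrap grade B — only ferrosilicon, silicomanganese, nickel briquettes. There the manganese, silicon, nickel constraints are tight.
Optimal quantities: ferrosilicon = 1.281 kg, silicomanganese = 0.658 kg, nickel briquettes = 2.033 kg.
Total cost: 1.33·1.281 + 1.26·0.658 + 14.23·2.033 = 31.4624.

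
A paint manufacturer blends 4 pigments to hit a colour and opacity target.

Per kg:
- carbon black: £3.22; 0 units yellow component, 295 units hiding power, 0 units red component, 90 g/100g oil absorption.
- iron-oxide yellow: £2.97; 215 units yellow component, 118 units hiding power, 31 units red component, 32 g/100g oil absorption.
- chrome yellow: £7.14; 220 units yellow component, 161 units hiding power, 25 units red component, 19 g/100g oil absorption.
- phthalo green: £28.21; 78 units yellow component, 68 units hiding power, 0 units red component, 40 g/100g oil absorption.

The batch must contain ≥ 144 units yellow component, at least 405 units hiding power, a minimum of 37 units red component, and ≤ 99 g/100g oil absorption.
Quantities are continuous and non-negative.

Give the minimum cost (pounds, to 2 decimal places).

£9.39

Let x1 = kg of carbon black, x2 = kg of iron-oxide yellow, x3 = kg of chrome yellow, x4 = kg of phthalo green.
min 3.22x1 + 2.97x2 + 7.14x3 + 28.21x4 s.t.:
  215x2 + 220x3 + 78x4 ≥ 144   (yellow component)
  295x1 + 118x2 + 161x3 + 68x4 ≥ 405   (hiding power)
  31x2 + 25x3 ≥ 37   (red component)
  90x1 + 32x2 + 19x3 + 40x4 ≤ 99   (oil absorption)
  x1, x2, x3, x4 ≥ 0.
The minimum-cost mix takes nothing from phthalo green — only carbon black, iron-oxide yellow, chrome yellow. The hiding power, red component, oil absorption requirements are met with equality.
Optimal quantities: carbon black = 0.7313 kg, iron-oxide yellow = 0.6002 kg, chrome yellow = 0.7357 kg.
Cost = 3.22·0.7313 + 2.97·0.6002 + 7.14·0.7357 = 9.3903.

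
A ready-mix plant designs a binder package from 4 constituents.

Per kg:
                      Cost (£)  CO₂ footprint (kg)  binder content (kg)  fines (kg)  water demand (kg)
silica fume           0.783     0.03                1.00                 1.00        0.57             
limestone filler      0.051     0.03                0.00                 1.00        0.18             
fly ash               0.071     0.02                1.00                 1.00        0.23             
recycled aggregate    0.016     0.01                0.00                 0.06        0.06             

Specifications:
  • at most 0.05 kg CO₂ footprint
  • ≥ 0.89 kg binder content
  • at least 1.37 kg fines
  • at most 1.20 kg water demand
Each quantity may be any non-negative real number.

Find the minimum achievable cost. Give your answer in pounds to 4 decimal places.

£0.0877

Let x1 = kg of silica fume, x2 = kg of limestone filler, x3 = kg of fly ash, x4 = kg of recycled aggregate.
Minimize 0.783x1 + 0.051x2 + 0.071x3 + 0.016x4 with:
  0.03x1 + 0.03x2 + 0.02x3 + 0.01x4 ≤ 0.05   (CO₂ footprint)
  1x1 + 1x3 ≥ 0.89   (binder content)
  1x1 + 1x2 + 1x3 + 0.06x4 ≥ 1.37   (fines)
  0.57x1 + 0.18x2 + 0.23x3 + 0.06x4 ≤ 1.2   (water demand)
  x1, x2, x3, x4 ≥ 0.
The cheapest feasible vertex uses only limestone filler, fly ash; silica fume, recycled aggregate are not used. There the binder content and fines constraints are tight.
That vertex is x2 = 0.48, x3 = 0.89.
Total cost: 0.051·0.48 + 0.071·0.89 = 0.087670.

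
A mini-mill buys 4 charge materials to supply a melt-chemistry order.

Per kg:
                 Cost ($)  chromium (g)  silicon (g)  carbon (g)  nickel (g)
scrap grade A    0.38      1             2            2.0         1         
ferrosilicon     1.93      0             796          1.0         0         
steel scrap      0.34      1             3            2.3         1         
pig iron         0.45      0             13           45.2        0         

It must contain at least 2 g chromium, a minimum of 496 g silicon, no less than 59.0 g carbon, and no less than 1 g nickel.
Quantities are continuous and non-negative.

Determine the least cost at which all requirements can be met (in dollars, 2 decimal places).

$2.37

Set it up as a linear program. Let x1 = kg of scrap grade A, x2 = kg of ferrosilicon, x3 = kg of steel scrap, x4 = kg of pig iron.
min 0.38x1 + 1.93x2 + 0.34x3 + 0.45x4 subject to:
  1x1 + 1x3 ≥ 2   (chromium)
  2x1 + 796x2 + 3x3 + 13x4 ≥ 496   (silicon)
  2x1 + 1x2 + 2.3x3 + 45.2x4 ≥ 59   (carbon)
  1x1 + 1x3 ≥ 1   (nickel)
  x1, x2, x3, x4 ≥ 0.
The optimal basis is {ferrosilicon, steel scrap, pig iron}; scrap grade A drops out. There the chromium, silicon, carbon constraints are tight.
That vertex is x2 = 0.5961, x3 = 2, x4 = 1.19.
Hence cost = 1.93·0.5961 + 0.34·2 + 0.45·1.19 = $2.3660.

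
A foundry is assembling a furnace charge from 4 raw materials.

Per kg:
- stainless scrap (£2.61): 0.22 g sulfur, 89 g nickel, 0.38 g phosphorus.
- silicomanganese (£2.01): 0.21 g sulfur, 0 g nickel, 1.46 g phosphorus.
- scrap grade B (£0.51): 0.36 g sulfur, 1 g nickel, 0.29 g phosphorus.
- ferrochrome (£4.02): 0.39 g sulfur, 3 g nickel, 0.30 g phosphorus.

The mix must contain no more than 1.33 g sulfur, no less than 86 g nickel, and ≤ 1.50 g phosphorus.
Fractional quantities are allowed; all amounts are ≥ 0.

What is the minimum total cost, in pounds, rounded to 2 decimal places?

£2.52

Let x1 = kg of stainless scrap, x2 = kg of silicomanganese, x3 = kg of scrap grade B, x4 = kg of ferrochrome.
min 2.61x1 + 2.01x2 + 0.51x3 + 4.02x4 s.t.:
  0.22x1 + 0.21x2 + 0.36x3 + 0.39x4 ≤ 1.33   (sulfur)
  89x1 + 1x3 + 3x4 ≥ 86   (nickel)
  0.38x1 + 1.46x2 + 0.29x3 + 0.3x4 ≤ 1.5   (phosphorus)
  x1, x2, x3, x4 ≥ 0.
The minimum-cost mix takes nothing from silicomanganese, scrap grade B, ferrochrome — only stainless scrap. The nickel requirement is met with equality.
That vertex is x1 = 0.9663.
Hence cost = 2.61·0.9663 = £2.5220.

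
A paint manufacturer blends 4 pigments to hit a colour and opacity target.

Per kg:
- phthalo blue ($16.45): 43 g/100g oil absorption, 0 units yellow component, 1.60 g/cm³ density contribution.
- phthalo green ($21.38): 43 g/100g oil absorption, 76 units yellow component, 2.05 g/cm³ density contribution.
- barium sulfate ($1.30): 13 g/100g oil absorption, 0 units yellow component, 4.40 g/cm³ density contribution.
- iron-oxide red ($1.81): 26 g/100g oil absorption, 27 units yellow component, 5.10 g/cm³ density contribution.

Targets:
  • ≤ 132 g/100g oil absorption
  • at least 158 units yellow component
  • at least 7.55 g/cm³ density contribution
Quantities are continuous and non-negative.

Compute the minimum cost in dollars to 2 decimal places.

$21.46

Let x1 = kg of phthalo blue, x2 = kg of phthalo green, x3 = kg of barium sulfate, x4 = kg of iron-oxide red.
Minimise 16.45x1 + 21.38x2 + 1.3x3 + 1.81x4 with:
  43x1 + 43x2 + 13x3 + 26x4 ≤ 132   (oil absorption)
  76x2 + 27x4 ≥ 158   (yellow component)
  1.6x1 + 2.05x2 + 4.4x3 + 5.1x4 ≥ 7.55   (density contribution)
  x1, x2, x3, x4 ≥ 0.
At the optimum only phthalo green, iron-oxide red are positive (phthalo blue, barium sulfate = 0). There the oil absorption and yellow component constraints are tight.
Solving gives x2 = 0.6675, x4 = 3.973.
Cost = 21.38·0.6675 + 1.81·3.973 = 21.4623.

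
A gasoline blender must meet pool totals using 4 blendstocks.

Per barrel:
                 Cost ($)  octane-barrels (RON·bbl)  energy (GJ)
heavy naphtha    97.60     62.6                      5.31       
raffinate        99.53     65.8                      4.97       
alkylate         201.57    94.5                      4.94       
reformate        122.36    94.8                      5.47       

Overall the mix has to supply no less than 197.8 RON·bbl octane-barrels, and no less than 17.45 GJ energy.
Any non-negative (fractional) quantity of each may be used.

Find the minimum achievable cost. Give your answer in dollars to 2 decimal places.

$320.74

Let x1 = barrels of heavy naphtha, x2 = barrels of raffinate, x3 = barrels of alkylate, x4 = barrels of reformate.
Minimize 97.6x1 + 99.53x2 + 201.57x3 + 122.36x4 with:
  62.6x1 + 65.8x2 + 94.5x3 + 94.8x4 ≥ 197.8   (octane-barrels)
  5.31x1 + 4.97x2 + 4.94x3 + 5.47x4 ≥ 17.45   (energy)
  x1, x2, x3, x4 ≥ 0.
The optimal basis is {heavy naphtha}; raffinate, alkylate, reformate drop out. Binding constraint: energy.
Solving gives x1 = 3.2863.
Cost = 97.6·3.2863 = 320.7429.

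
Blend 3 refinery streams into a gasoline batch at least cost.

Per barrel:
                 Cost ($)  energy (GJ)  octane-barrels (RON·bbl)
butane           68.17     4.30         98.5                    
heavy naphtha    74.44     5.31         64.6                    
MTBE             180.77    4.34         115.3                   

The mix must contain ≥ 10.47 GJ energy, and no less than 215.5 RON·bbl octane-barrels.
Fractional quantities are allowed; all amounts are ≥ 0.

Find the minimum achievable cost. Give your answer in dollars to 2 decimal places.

$161.83

Let x1 = barrels of butane, x2 = barrels of heavy naphtha, x3 = barrels of MTBE.
min 68.17x1 + 74.44x2 + 180.77x3 with:
  4.3x1 + 5.31x2 + 4.34x3 ≥ 10.47   (energy)
  98.5x1 + 64.6x2 + 115.3x3 ≥ 215.5   (octane-barrels)
  x1, x2, x3 ≥ 0.
At the optimum only butane, heavy naphtha are positive (MTBE = 0). There the energy and octane-barrels constraints are tight.
Solving gives x1 = 1.908, x2 = 0.4267.
Total cost: 68.17·1.908 + 74.44·0.4267 = 161.8319.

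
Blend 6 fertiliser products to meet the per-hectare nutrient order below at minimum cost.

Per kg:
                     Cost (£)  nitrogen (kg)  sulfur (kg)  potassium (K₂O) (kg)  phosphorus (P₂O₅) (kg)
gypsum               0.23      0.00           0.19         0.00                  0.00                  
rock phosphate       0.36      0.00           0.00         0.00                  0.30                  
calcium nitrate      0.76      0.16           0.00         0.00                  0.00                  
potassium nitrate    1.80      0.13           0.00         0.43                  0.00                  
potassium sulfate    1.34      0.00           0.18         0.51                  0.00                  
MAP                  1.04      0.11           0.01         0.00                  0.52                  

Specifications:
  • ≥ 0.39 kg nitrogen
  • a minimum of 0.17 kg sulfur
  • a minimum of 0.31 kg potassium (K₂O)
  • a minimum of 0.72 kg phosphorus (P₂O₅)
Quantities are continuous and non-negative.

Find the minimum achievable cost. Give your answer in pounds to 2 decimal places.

This is a linear program. Let x1 = kg of gypsum, x2 = kg of rock phosphate, x3 = kg of calcium nitrate, x4 = kg of potassium nitrate, x5 = kg of potassium sulfate, x6 = kg of MAP.
Minimise 0.23x1 + 0.36x2 + 0.76x3 + 1.8x4 + 1.34x5 + 1.04x6 subject to:
  0.16x3 + 0.13x4 + 0.11x6 ≥ 0.39   (nitrogen)
  0.19x1 + 0.18x5 + 0.01x6 ≥ 0.17   (sulfur)
  0.43x4 + 0.51x5 ≥ 0.31   (potassium (K₂O))
  0.3x2 + 0.52x6 ≥ 0.72   (phosphorus (P₂O₅))
  x1, x2, x3, x4, x5, x6 ≥ 0.
The cheapest feasible vertex uses only gypsum, calcium nitrate, potassium sulfate, MAP; rock phosphate, potassium nitrate are not used. The nitrogen, sulfur, potassium (K₂O), phosphorus (P₂O₅) requirements are met with equality.
So gypsum = 0.246 kg, calcium nitrate = 1.486 kg, potassium sulfate = 0.6078 kg, MAP = 1.385 kg.
Objective = 0.23·0.246 + 0.76·1.486 + 1.34·0.6078 + 1.04·1.385 = 3.4408.

£3.44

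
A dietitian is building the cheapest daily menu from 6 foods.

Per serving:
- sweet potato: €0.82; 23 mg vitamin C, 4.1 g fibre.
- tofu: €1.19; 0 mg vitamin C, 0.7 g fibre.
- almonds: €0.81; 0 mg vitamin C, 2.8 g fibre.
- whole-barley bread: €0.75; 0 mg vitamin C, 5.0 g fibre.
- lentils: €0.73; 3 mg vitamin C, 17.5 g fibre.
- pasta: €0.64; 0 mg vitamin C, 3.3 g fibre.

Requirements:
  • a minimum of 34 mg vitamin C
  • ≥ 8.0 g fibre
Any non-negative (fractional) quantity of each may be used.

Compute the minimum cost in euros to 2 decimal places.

€1.28

This is a linear program. Let x1 = servings of sweet potato, x2 = servings of tofu, x3 = servings of almonds, x4 = servings of whole-barley bread, x5 = servings of lentils, x6 = servings of pasta.
min 0.82x1 + 1.19x2 + 0.81x3 + 0.75x4 + 0.73x5 + 0.64x6 with:
  23x1 + 3x5 ≥ 34   (vitamin C)
  4.1x1 + 0.7x2 + 2.8x3 + 5x4 + 17.5x5 + 3.3x6 ≥ 8   (fibre)
  x1, x2, x3, x4, x5, x6 ≥ 0.
The cheapest feasible vertex uses only sweet potato, lentils; tofu, almonds, whole-barley bread, pasta are not used. The vitamin C and fibre requirements are met with equality.
That vertex is x1 = 1.463, x5 = 0.1143.
Hence cost = 0.82·1.463 + 0.73·0.1143 = €1.2831.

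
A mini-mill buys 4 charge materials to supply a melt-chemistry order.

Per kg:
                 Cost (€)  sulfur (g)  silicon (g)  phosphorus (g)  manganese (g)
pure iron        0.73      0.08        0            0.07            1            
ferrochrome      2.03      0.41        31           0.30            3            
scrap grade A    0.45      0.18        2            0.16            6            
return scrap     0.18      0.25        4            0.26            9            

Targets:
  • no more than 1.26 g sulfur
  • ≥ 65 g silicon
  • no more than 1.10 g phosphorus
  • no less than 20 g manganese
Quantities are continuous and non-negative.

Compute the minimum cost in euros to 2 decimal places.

€4.09

Let x1 = kg of pure iron, x2 = kg of ferrochrome, x3 = kg of scrap grade A, x4 = kg of return scrap.
Minimise 0.73x1 + 2.03x2 + 0.45x3 + 0.18x4 with:
  0.08x1 + 0.41x2 + 0.18x3 + 0.25x4 ≤ 1.26   (sulfur)
  31x2 + 2x3 + 4x4 ≥ 65   (silicon)
  0.07x1 + 0.3x2 + 0.16x3 + 0.26x4 ≤ 1.1   (phosphorus)
  1x1 + 3x2 + 6x3 + 9x4 ≥ 20   (manganese)
  x1, x2, x3, x4 ≥ 0.
The minimum-cost mix takes nothing from pure iron, scrap grade A — only ferrochrome, return scrap. The sulfur and silicon requirements are met with equality.
Optimal quantities: ferrochrome = 1.835 kg, return scrap = 2.031 kg.
Cost = 2.03·1.835 + 0.18·2.031 = 4.0906.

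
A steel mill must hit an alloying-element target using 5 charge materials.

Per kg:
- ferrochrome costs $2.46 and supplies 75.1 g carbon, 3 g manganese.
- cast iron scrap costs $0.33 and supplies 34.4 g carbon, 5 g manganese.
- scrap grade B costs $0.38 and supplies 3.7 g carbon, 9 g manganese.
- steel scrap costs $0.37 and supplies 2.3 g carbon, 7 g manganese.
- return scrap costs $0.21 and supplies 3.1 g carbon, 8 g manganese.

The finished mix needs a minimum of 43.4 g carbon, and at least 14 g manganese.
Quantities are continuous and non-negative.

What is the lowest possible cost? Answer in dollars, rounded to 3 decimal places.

Set it up as a linear program. Let x1 = kg of ferrochrome, x2 = kg of cast iron scrap, x3 = kg of scrap grade B, x4 = kg of steel scrap, x5 = kg of return scrap.
Minimize 2.46x1 + 0.33x2 + 0.38x3 + 0.37x4 + 0.21x5 with:
  75.1x1 + 34.4x2 + 3.7x3 + 2.3x4 + 3.1x5 ≥ 43.4   (carbon)
  3x1 + 5x2 + 9x3 + 7x4 + 8x5 ≥ 14   (manganese)
  x1, x2, x3, x4, x5 ≥ 0.
The cheapest feasible vertex uses only cast iron scrap, return scrap; ferrochrome, scrap grade B, steel scrap are not used. Binding constraints: carbon and manganese.
Solving gives x2 = 1.17, x5 = 1.019.
Objective = 0.33·1.17 + 0.21·1.019 = 0.60009.

$0.600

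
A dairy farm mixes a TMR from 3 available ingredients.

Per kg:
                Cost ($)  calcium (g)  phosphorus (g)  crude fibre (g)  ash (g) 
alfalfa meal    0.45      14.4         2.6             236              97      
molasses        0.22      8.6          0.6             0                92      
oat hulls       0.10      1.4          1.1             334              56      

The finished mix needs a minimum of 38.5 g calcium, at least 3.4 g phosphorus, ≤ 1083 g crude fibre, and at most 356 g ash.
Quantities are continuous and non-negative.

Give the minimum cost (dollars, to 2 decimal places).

$1.06

This is a linear program. Let x1 = kg of alfalfa meal, x2 = kg of molasses, x3 = kg of oat hulls.
Minimize 0.45x1 + 0.22x2 + 0.1x3 s.t.:
  14.4x1 + 8.6x2 + 1.4x3 ≥ 38.5   (calcium)
  2.6x1 + 0.6x2 + 1.1x3 ≥ 3.4   (phosphorus)
  236x1 + 334x3 ≤ 1083   (crude fibre)
  97x1 + 92x2 + 56x3 ≤ 356   (ash)
  x1, x2, x3 ≥ 0.
The cheapest feasible vertex uses only alfalfa meal, molasses; oat hulls is not used. The calcium and ash requirements are met with equality.
That vertex is x1 = 0.9792, x2 = 2.837.
Cost = 0.45·0.9792 + 0.22·2.837 = 1.0648.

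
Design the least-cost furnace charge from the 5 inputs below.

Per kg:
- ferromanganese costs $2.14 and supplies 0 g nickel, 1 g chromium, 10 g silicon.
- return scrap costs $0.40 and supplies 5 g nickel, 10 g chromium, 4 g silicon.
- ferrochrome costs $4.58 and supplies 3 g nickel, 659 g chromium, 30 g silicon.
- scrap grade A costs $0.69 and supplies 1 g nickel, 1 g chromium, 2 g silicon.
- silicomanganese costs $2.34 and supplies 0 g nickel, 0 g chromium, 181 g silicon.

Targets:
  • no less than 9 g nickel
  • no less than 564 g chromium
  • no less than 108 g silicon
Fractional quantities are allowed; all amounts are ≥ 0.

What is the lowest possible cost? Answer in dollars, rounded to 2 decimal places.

$5.35

Let x1 = kg of ferromanganese, x2 = kg of return scrap, x3 = kg of ferrochrome, x4 = kg of scrap grade A, x5 = kg of silicomanganese.
Minimise 2.14x1 + 0.4x2 + 4.58x3 + 0.69x4 + 2.34x5 subject to:
  5x2 + 3x3 + 1x4 ≥ 9   (nickel)
  1x1 + 10x2 + 659x3 + 1x4 ≥ 564   (chromium)
  10x1 + 4x2 + 30x3 + 2x4 + 181x5 ≥ 108   (silicon)
  x1, x2, x3, x4, x5 ≥ 0.
The minimum-cost mix takes nothing from ferromanganese, scrap grade A — only return scrap, ferrochrome, silicomanganese. The nickel, chromium, silicon requirements are met with equality.
Solving gives x2 = 1.298, x3 = 0.8361, x5 = 0.4294.
Total cost: 0.4·1.298 + 4.58·0.8361 + 2.34·0.4294 = 5.3533.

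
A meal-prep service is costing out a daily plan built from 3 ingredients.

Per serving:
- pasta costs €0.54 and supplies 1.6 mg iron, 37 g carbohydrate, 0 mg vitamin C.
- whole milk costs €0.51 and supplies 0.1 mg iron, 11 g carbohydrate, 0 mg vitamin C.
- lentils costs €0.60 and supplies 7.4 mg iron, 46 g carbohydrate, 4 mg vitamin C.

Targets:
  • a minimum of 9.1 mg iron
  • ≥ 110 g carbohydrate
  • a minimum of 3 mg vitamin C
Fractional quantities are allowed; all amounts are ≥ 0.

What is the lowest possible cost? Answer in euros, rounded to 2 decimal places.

Let x1 = servings of pasta, x2 = servings of whole milk, x3 = servings of lentils.
Minimise 0.54x1 + 0.51x2 + 0.6x3 subject to:
  1.6x1 + 0.1x2 + 7.4x3 ≥ 9.1   (iron)
  37x1 + 11x2 + 46x3 ≥ 110   (carbohydrate)
  4x3 ≥ 3   (vitamin C)
  x1, x2, x3 ≥ 0.
The optimal basis is {lentils}; pasta, whole milk drop out. Binding constraint: carbohydrate.
Solving gives x3 = 2.391.
Cost = 0.6·2.391 = 1.4346.

€1.43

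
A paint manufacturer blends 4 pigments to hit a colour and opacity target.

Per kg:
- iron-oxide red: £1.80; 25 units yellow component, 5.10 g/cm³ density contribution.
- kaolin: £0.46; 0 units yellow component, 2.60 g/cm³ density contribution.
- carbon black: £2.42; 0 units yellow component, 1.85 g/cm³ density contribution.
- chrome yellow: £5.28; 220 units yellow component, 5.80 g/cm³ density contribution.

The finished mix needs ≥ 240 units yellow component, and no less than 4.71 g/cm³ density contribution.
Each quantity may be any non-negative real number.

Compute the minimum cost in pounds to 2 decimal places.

£5.76

This is a linear program. Let x1 = kg of iron-oxide red, x2 = kg of kaolin, x3 = kg of carbon black, x4 = kg of chrome yellow.
min 1.8x1 + 0.46x2 + 2.42x3 + 5.28x4 with:
  25x1 + 220x4 ≥ 240   (yellow component)
  5.1x1 + 2.6x2 + 1.85x3 + 5.8x4 ≥ 4.71   (density contribution)
  x1, x2, x3, x4 ≥ 0.
At the optimum only chrome yellow is positive (iron-oxide red, kaolin, carbon black = 0). The yellow component requirement is met with equality.
So chrome yellow = 1.091 kg.
Objective = 5.28·1.091 = 5.7605.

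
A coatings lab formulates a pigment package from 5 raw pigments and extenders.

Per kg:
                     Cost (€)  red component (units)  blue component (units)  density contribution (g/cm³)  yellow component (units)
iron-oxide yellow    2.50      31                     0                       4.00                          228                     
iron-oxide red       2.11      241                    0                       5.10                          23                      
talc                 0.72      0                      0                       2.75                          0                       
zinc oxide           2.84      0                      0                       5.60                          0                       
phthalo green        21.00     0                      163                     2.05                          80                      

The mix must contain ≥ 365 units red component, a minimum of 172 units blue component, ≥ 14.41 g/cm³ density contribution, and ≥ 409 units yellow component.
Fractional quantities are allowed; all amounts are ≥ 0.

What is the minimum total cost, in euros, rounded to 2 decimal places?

Let x1 = kg of iron-oxide yellow, x2 = kg of iron-oxide red, x3 = kg of talc, x4 = kg of zinc oxide, x5 = kg of phthalo green.
Minimise 2.5x1 + 2.11x2 + 0.72x3 + 2.84x4 + 21x5 with:
  31x1 + 241x2 ≥ 365   (red component)
  163x5 ≥ 172   (blue component)
  4x1 + 5.1x2 + 2.75x3 + 5.6x4 + 2.05x5 ≥ 14.41   (density contribution)
  228x1 + 23x2 + 80x5 ≥ 409   (yellow component)
  x1, x2, x3, x4, x5 ≥ 0.
At the optimum only iron-oxide yellow, iron-oxide red, talc, phthalo green are positive (zinc oxide = 0). Binding constraints: red component, blue component, density contribution, yellow component.
So iron-oxide yellow = 1.288 kg, iron-oxide red = 1.349 kg, talc = 0.079 kg, phthalo green = 1.055 kg.
Objective = 2.5·1.288 + 2.11·1.349 + 0.72·0.079 + 21·1.055 = 28.2783.

€28.28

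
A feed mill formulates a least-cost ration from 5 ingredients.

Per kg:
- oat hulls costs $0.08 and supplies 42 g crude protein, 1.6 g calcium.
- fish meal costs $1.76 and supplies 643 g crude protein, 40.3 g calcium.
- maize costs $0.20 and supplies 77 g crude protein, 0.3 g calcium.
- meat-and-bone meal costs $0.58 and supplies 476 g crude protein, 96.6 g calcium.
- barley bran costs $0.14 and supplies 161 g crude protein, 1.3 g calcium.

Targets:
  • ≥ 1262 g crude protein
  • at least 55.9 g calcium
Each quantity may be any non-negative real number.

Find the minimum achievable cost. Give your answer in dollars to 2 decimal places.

$1.18

Set it up as a linear program. Let x1 = kg of oat hulls, x2 = kg of fish meal, x3 = kg of maize, x4 = kg of meat-and-bone meal, x5 = kg of barley bran.
Minimize 0.08x1 + 1.76x2 + 0.2x3 + 0.58x4 + 0.14x5 subject to:
  42x1 + 643x2 + 77x3 + 476x4 + 161x5 ≥ 1262   (crude protein)
  1.6x1 + 40.3x2 + 0.3x3 + 96.6x4 + 1.3x5 ≥ 55.9   (calcium)
  x1, x2, x3, x4, x5 ≥ 0.
The optimal basis is {meat-and-bone meal, barley bran}; oat hulls, fish meal, maize drop out. There the crude protein and calcium constraints are tight.
So meat-and-bone meal = 0.4928 kg, barley bran = 6.382 kg.
Hence cost = 0.58·0.4928 + 0.14·6.382 = $1.1793.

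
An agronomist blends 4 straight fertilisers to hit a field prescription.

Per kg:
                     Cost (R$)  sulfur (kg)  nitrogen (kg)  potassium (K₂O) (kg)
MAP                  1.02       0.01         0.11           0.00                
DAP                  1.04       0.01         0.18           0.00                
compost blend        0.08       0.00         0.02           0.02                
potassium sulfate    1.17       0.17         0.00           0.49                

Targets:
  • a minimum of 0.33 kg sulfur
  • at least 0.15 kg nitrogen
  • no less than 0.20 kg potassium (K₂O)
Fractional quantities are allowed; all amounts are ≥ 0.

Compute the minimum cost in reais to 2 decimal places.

Treat it as an LP. Let x1 = kg of MAP, x2 = kg of DAP, x3 = kg of compost blend, x4 = kg of potassium sulfate.
Minimise 1.02x1 + 1.04x2 + 0.08x3 + 1.17x4 s.t.:
  0.01x1 + 0.01x2 + 0.17x4 ≥ 0.33   (sulfur)
  0.11x1 + 0.18x2 + 0.02x3 ≥ 0.15   (nitrogen)
  0.02x3 + 0.49x4 ≥ 0.2   (potassium (K₂O))
  x1, x2, x3, x4 ≥ 0.
The cheapest feasible vertex uses only compost blend, potassium sulfate; MAP, DAP are not used. The sulfur and nitrogen requirements are met with equality.
That vertex is x3 = 7.5, x4 = 1.941.
Hence cost = 0.08·7.5 + 1.17·1.941 = R$2.8710.

R$2.87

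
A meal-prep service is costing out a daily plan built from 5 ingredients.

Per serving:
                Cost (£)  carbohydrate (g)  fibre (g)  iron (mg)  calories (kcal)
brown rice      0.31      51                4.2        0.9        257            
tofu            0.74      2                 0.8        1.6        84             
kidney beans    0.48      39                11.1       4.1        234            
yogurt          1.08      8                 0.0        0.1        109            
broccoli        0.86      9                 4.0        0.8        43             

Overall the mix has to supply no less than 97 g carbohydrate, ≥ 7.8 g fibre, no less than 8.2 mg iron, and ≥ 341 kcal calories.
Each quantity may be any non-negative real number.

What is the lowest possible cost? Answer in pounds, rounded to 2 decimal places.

£1.05

This is a linear program. Let x1 = servings of brown rice, x2 = servings of tofu, x3 = servings of kidney beans, x4 = servings of yogurt, x5 = servings of broccoli.
Minimise 0.31x1 + 0.74x2 + 0.48x3 + 1.08x4 + 0.86x5 subject to:
  51x1 + 2x2 + 39x3 + 8x4 + 9x5 ≥ 97   (carbohydrate)
  4.2x1 + 0.8x2 + 11.1x3 + 4x5 ≥ 7.8   (fibre)
  0.9x1 + 1.6x2 + 4.1x3 + 0.1x4 + 0.8x5 ≥ 8.2   (iron)
  257x1 + 84x2 + 234x3 + 109x4 + 43x5 ≥ 341   (calories)
  x1, x2, x3, x4, x5 ≥ 0.
At the optimum only brown rice, kidney beans are positive (tofu, yogurt, broccoli = 0). Binding constraints: carbohydrate and iron.
Optimal quantities: brown rice = 0.4477 servings, kidney beans = 1.902 servings.
Hence cost = 0.31·0.4477 + 0.48·1.902 = £1.0517.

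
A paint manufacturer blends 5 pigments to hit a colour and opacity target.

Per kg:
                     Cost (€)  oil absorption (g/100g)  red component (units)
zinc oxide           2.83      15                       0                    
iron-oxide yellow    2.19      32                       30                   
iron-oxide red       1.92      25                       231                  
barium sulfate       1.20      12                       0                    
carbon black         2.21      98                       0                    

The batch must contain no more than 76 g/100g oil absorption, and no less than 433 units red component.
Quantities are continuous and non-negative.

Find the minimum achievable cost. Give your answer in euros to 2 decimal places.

€3.60

This is a linear program. Let x1 = kg of zinc oxide, x2 = kg of iron-oxide yellow, x3 = kg of iron-oxide red, x4 = kg of barium sulfate, x5 = kg of carbon black.
min 2.83x1 + 2.19x2 + 1.92x3 + 1.2x4 + 2.21x5 with:
  15x1 + 32x2 + 25x3 + 12x4 + 98x5 ≤ 76   (oil absorption)
  30x2 + 231x3 ≥ 433   (red component)
  x1, x2, x3, x4, x5 ≥ 0.
The minimum-cost mix takes nothing from zinc oxide, iron-oxide yellow, barium sulfate, carbon black — only iron-oxide red. There the red component constraint is tight.
So iron-oxide red = 1.874 kg.
Total cost: 1.92·1.874 = 3.5981.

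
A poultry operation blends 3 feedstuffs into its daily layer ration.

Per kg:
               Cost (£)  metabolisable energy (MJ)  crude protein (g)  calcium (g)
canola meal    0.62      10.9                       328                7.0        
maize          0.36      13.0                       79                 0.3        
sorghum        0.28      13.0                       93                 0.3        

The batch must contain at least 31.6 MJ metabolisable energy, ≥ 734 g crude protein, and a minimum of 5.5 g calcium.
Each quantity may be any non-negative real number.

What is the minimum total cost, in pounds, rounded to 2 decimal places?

£1.46

Treat it as an LP. Let x1 = kg of canola meal, x2 = kg of maize, x3 = kg of sorghum.
min 0.62x1 + 0.36x2 + 0.28x3 s.t.:
  10.9x1 + 13x2 + 13x3 ≥ 31.6   (metabolisable energy)
  328x1 + 79x2 + 93x3 ≥ 734   (crude protein)
  7x1 + 0.3x2 + 0.3x3 ≥ 5.5   (calcium)
  x1, x2, x3 ≥ 0.
At the optimum only canola meal, sorghum are positive (maize = 0). Binding constraints: metabolisable energy and crude protein.
Optimal quantities: canola meal = 2.032 kg, sorghum = 0.7274 kg.
Hence cost = 0.62·2.032 + 0.28·0.7274 = £1.4635.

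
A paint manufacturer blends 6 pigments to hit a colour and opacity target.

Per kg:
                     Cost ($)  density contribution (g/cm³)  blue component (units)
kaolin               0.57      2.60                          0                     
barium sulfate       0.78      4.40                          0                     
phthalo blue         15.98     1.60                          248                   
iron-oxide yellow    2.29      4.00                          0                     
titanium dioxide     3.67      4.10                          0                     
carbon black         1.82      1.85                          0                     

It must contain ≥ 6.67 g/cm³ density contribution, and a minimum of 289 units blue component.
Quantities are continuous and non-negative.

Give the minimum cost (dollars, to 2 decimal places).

$19.47

Let x1 = kg of kaolin, x2 = kg of barium sulfate, x3 = kg of phthalo blue, x4 = kg of iron-oxide yellow, x5 = kg of titanium dioxide, x6 = kg of carbon black.
Minimise 0.57x1 + 0.78x2 + 15.98x3 + 2.29x4 + 3.67x5 + 1.82x6 s.t.:
  2.6x1 + 4.4x2 + 1.6x3 + 4x4 + 4.1x5 + 1.85x6 ≥ 6.67   (density contribution)
  248x3 ≥ 289   (blue component)
  x1, x2, x3, x4, x5, x6 ≥ 0.
At the optimum only barium sulfate, phthalo blue are positive (kaolin, iron-oxide yellow, titanium dioxide, carbon black = 0). Binding constraints: density contribution and blue component.
That vertex is x2 = 1.092, x3 = 1.165.
Total cost: 0.78·1.092 + 15.98·1.165 = 19.4685.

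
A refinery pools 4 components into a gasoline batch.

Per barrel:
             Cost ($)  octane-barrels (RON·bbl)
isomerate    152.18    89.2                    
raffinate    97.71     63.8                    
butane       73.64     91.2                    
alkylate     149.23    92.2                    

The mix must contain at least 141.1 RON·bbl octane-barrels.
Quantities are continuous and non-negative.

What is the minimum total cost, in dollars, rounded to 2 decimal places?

$113.93

This is a linear program. Let x1 = barrels of isomerate, x2 = barrels of raffinate, x3 = barrels of butane, x4 = barrels of alkylate.
Minimize 152.18x1 + 97.71x2 + 73.64x3 + 149.23x4 with:
  89.2x1 + 63.8x2 + 91.2x3 + 92.2x4 ≥ 141.1   (octane-barrels)
  x1, x2, x3, x4 ≥ 0.
The cheapest feasible vertex uses only butane; isomerate, raffinate, alkylate are not used. There the octane-barrels constraint is tight.
So butane = 1.5471 barrels.
Cost = 73.64·1.5471 = 113.9284.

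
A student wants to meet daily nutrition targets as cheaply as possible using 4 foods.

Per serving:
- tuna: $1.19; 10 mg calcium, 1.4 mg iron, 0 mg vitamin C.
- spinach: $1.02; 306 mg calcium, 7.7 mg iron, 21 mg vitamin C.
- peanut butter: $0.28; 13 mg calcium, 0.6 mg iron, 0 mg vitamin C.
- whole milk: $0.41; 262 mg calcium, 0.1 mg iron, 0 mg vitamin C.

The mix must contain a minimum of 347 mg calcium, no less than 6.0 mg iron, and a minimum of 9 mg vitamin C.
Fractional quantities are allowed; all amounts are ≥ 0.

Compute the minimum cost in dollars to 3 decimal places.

Let x1 = servings of tuna, x2 = servings of spinach, x3 = servings of peanut butter, x4 = servings of whole milk.
Minimize 1.19x1 + 1.02x2 + 0.28x3 + 0.41x4 s.t.:
  10x1 + 306x2 + 13x3 + 262x4 ≥ 347   (calcium)
  1.4x1 + 7.7x2 + 0.6x3 + 0.1x4 ≥ 6   (iron)
  21x2 ≥ 9   (vitamin C)
  x1, x2, x3, x4 ≥ 0.
The minimum-cost mix takes nothing from tuna, peanut butter — only spinach, whole milk. Binding constraints: calcium and iron.
That vertex is x2 = 0.7738, x4 = 0.4207.
Objective = 1.02·0.7738 + 0.41·0.4207 = 0.96176.

$0.962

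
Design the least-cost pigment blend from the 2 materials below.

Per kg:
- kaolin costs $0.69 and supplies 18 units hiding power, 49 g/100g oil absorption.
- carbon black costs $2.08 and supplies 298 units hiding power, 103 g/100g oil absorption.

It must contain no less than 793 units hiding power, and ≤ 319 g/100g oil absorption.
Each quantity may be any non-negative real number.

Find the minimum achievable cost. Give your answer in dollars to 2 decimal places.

Let x1 = kg of kaolin, x2 = kg of carbon black.
min 0.69x1 + 2.08x2 with:
  18x1 + 298x2 ≥ 793   (hiding power)
  49x1 + 103x2 ≤ 319   (oil absorption)
  x1, x2 ≥ 0.
The optimal basis is {carbon black}; kaolin drops out. Binding constraint: hiding power.
So carbon black = 2.6611 kg.
Total cost: 2.08·2.6611 = 5.5351.

$5.54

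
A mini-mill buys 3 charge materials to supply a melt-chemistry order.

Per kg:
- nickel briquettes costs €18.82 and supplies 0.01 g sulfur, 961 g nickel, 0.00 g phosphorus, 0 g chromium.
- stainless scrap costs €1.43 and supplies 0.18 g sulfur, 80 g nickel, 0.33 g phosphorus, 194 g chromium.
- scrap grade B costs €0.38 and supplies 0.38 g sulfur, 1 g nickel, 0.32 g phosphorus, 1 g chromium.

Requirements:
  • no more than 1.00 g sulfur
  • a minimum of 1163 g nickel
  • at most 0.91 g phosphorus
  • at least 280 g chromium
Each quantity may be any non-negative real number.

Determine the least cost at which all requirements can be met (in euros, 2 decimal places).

€22.40

This is a linear program. Let x1 = kg of nickel briquettes, x2 = kg of stainless scrap, x3 = kg of scrap grade B.
Minimise 18.82x1 + 1.43x2 + 0.38x3 subject to:
  0.01x1 + 0.18x2 + 0.38x3 ≤ 1   (sulfur)
  961x1 + 80x2 + 1x3 ≥ 1163   (nickel)
  0.33x2 + 0.32x3 ≤ 0.91   (phosphorus)
  194x2 + 1x3 ≥ 280   (chromium)
  x1, x2, x3 ≥ 0.
The optimal basis is {nickel briquettes, stainless scrap}; scrap grade B drops out. Binding constraints: nickel and phosphorus.
That vertex is x1 = 0.9806, x2 = 2.758.
Total cost: 18.82·0.9806 + 1.43·2.758 = 22.3988.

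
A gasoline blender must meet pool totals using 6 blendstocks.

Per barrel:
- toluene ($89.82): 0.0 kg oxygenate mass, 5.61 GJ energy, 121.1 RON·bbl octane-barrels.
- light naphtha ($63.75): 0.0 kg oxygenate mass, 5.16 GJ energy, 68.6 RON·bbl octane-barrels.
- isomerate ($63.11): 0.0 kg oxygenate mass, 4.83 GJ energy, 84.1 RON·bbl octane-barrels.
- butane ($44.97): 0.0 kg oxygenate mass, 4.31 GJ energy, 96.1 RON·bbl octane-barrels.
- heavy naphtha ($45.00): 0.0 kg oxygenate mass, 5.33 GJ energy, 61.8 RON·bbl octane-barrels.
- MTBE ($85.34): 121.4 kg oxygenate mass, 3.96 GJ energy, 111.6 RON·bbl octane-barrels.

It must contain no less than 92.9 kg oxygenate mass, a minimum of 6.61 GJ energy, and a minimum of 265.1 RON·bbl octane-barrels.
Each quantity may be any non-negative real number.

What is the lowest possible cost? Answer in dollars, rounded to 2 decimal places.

Treat it as an LP. Let x1 = barrels of toluene, x2 = barrels of light naphtha, x3 = barrels of isomerate, x4 = barrels of butane, x5 = barrels of heavy naphtha, x6 = barrels of MTBE.
Minimise 89.82x1 + 63.75x2 + 63.11x3 + 44.97x4 + 45x5 + 85.34x6 s.t.:
  121.4x6 ≥ 92.9   (oxygenate mass)
  5.61x1 + 5.16x2 + 4.83x3 + 4.31x4 + 5.33x5 + 3.96x6 ≥ 6.61   (energy)
  121.1x1 + 68.6x2 + 84.1x3 + 96.1x4 + 61.8x5 + 111.6x6 ≥ 265.1   (octane-barrels)
  x1, x2, x3, x4, x5, x6 ≥ 0.
The cheapest feasible vertex uses only butane, MTBE; toluene, light naphtha, isomerate, heavy naphtha are not used. Binding constraints: oxygenate mass and octane-barrels.
So butane = 1.87 barrels, MTBE = 0.7652 barrels.
Objective = 44.97·1.87 + 85.34·0.7652 = 149.3961.

$149.40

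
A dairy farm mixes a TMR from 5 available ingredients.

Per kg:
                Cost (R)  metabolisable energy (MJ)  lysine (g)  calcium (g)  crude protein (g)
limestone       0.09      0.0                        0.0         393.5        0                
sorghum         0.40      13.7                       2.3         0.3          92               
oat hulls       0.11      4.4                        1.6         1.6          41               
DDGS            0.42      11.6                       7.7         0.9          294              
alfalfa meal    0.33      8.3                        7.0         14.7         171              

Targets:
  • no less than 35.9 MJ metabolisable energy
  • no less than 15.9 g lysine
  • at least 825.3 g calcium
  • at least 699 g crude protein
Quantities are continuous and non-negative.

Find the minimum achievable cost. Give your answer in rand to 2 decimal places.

R1.34

Set it up as a linear program. Let x1 = kg of limestone, x2 = kg of sorghum, x3 = kg of oat hulls, x4 = kg of DDGS, x5 = kg of alfalfa meal.
Minimize 0.09x1 + 0.4x2 + 0.11x3 + 0.42x4 + 0.33x5 s.t.:
  13.7x2 + 4.4x3 + 11.6x4 + 8.3x5 ≥ 35.9   (metabolisable energy)
  2.3x2 + 1.6x3 + 7.7x4 + 7x5 ≥ 15.9   (lysine)
  393.5x1 + 0.3x2 + 1.6x3 + 0.9x4 + 14.7x5 ≥ 825.3   (calcium)
  92x2 + 41x3 + 294x4 + 171x5 ≥ 699   (crude protein)
  x1, x2, x3, x4, x5 ≥ 0.
The cheapest feasible vertex uses only limestone, oat hulls, DDGS; sorghum, alfalfa meal are not used. There the metabolisable energy, calcium, crude protein constraints are tight.
Optimal quantities: limestone = 2.081 kg, oat hulls = 2.99 kg, DDGS = 1.961 kg.
Hence cost = 0.09·2.081 + 0.11·2.99 + 0.42·1.961 = R1.3398.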